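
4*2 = 8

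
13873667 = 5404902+8468765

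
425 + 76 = 501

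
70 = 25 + 45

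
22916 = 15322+7594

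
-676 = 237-913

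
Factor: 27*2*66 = 2^2*3^4*11^1 = 3564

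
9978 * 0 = 0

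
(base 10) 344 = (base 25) dj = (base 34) a4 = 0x158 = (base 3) 110202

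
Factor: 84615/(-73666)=-1 * 2^(-1) * 3^1 * 5^1 * 5641^1 * 36833^(-1)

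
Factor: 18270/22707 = 2^1 * 3^(-1) * 5^1 * 7^1 * 29^(-1) = 70/87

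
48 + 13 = 61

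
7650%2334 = 648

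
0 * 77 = 0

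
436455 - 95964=340491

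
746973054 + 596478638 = 1343451692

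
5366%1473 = 947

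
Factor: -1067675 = -1*5^2*7^1*6101^1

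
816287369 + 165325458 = 981612827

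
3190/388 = 8 + 43/194 ≈ 8.22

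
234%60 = 54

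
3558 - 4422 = -864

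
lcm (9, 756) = 756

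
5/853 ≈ 0.00586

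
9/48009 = 3/16003 ≈ 0.000187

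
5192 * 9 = 46728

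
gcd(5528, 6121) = 1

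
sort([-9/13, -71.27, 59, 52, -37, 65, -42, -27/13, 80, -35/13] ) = [-71.27, -42, -37, -35/13, -27/13, -9/13, 52, 59, 65, 80] 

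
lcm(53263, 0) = 0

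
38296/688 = 4787/86 ≈ 55.66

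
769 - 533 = 236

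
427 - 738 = -311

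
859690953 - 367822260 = 491868693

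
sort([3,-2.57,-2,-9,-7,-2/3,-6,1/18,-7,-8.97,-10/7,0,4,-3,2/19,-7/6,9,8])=[-9,-8.97,-7,-7,-6,-3,-2.57,-2,-10/7,-7/6,-2/3,0,1/18,2/19,3,4,8,9]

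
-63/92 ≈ -0.685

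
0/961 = 0 = 0.00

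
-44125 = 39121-83246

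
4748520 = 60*79142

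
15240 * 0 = 0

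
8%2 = 0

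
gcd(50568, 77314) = 86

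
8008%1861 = 564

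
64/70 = 32/35 ≈ 0.914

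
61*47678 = 2908358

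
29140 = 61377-32237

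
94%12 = 10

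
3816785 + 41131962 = 44948747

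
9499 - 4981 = 4518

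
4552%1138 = 0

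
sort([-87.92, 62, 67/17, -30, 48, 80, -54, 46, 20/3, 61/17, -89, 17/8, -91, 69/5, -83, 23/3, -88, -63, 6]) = [-91, -89, -88, -87.92, -83, -63, -54, -30, 17/8, 61/17, 67/17, 6, 20/3, 23/3, 69/5, 46, 48, 62, 80]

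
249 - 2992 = -2743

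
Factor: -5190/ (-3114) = 3^ (-1) * 5^1 = 5/3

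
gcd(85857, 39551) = 1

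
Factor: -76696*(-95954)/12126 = 2^3*3^ (-1)*43^ (-1)*47^ (-1)*9587^1*47977^1 = 3679643992/6063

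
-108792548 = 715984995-824777543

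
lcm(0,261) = 0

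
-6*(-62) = 372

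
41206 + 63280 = 104486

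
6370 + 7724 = 14094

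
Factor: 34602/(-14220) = -1 * 2^(-1) * 3^(-1) * 5^(-1) * 73^1 = -73/30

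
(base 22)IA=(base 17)16F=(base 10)406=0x196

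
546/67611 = 182/22537 ≈ 0.00808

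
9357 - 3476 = 5881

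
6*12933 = 77598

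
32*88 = 2816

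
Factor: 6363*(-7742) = -1*2^1*3^2*7^3*79^1*101^1 = -49262346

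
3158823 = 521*6063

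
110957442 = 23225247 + 87732195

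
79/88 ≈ 0.898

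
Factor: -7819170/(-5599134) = 3^(-1) * 5^1 * 97^1 * 197^(-1) * 1579^(-1) * 2687^1 = 1303195/933189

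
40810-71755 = -30945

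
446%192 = 62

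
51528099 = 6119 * 8421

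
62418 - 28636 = 33782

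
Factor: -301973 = -1 * 7^1 * 179^1 * 241^1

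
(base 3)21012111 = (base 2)1010010000011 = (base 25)8a1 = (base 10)5251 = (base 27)75d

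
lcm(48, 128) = 384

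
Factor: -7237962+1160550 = -1*2^2*3^2*11^1*103^1*149^1 = -6077412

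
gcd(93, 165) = 3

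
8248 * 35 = 288680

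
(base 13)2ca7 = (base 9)8887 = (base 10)6559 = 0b1100110011111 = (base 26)9i7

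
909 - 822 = 87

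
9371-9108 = 263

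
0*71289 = 0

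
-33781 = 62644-96425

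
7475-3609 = 3866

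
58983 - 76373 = -17390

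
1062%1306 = 1062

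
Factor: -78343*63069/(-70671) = 157^1*499^1*21023^1*23557^(-1) = 1647004889/23557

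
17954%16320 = 1634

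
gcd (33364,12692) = 76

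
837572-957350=-119778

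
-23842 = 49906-73748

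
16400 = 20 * 820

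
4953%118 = 115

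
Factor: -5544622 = -1*2^1*2772311^1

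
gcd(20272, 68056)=1448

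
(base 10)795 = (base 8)1433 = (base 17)2cd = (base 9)1073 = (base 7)2214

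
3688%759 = 652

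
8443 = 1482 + 6961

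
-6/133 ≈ -0.0451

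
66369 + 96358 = 162727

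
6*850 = 5100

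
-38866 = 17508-56374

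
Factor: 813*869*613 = 3^1*11^1*79^1*271^1*613^1 = 433082661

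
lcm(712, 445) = 3560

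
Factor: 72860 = 2^2*5^1*3643^1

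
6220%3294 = 2926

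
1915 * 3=5745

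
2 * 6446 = 12892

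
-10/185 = -2/37 ≈ -0.0541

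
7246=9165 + -1919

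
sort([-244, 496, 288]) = [-244, 288, 496]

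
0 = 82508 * 0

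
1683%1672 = 11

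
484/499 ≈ 0.970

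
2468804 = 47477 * 52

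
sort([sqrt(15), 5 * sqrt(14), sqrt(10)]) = [sqrt(10), sqrt(15), 5 * sqrt(14)]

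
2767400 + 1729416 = 4496816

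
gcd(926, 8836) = 2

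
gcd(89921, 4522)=1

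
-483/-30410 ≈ 0.0159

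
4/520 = 1/130 ≈ 0.00769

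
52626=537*98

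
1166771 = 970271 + 196500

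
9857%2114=1401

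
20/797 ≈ 0.0251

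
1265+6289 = 7554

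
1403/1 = 1403 = 1403.00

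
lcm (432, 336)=3024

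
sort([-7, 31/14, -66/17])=[-7, -66/17, 31/14]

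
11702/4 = 5851/2 = 2925.50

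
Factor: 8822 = 2^1*11^1*401^1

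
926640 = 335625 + 591015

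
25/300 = 1/12 ≈ 0.0833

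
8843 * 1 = 8843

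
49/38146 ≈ 0.00128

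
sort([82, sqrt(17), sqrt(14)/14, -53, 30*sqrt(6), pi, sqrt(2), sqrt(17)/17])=[-53, sqrt(17)/17, sqrt(14)/14, sqrt(2), pi, sqrt(17), 30*sqrt(6), 82]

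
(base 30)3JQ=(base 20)84G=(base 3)11112002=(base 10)3296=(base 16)CE0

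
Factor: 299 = 13^1*23^1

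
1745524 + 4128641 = 5874165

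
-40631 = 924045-964676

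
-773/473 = -1 - 300/473 ≈ -1.63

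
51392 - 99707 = -48315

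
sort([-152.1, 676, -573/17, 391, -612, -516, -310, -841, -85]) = [-841, -612, -516, -310, -152.1, -85, -573/17, 391, 676]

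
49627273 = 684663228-635035955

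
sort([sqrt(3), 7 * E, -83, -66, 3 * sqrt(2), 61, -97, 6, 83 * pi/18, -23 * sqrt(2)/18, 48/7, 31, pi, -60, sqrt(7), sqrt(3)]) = [-97, -83, -66, -60, -23 * sqrt(2)/18, sqrt(3), sqrt(3), sqrt(7), pi, 3 * sqrt(2), 6, 48/7, 83 * pi/18, 7 * E, 31, 61]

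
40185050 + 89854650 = 130039700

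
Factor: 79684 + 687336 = 2^2 * 5^1 * 38351^1 = 767020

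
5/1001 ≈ 0.00500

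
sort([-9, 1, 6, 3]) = [-9, 1, 3, 6]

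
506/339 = 1 + 167/339 ≈ 1.49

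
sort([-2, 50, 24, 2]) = [-2, 2, 24, 50]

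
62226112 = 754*82528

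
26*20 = 520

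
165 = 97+68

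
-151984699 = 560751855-712736554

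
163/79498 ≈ 0.00205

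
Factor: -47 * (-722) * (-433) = -1 * 2^1 * 19^2 * 47^1 * 433^1 = -14693422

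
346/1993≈0.174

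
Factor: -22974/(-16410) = 5^(-1)*7^1 = 7/5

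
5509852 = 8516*647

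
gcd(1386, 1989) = 9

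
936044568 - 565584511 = 370460057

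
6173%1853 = 614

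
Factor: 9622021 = 9622021^1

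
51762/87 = 594 + 28/29 ≈ 594.97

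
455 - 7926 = -7471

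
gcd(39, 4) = 1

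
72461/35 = 2070+11/35 ≈ 2070.31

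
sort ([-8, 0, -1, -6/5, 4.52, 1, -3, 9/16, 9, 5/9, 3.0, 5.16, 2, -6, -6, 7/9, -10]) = [-10, -8, -6, -6, -3, -6/5, -1, 0, 5/9, 9/16, 7/9, 1, 2, 3.0, 4.52, 5.16, 9]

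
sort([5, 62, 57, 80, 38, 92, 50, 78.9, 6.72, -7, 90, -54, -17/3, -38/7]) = [-54, -7, -17/3, -38/7, 5, 6.72, 38, 50, 57, 62, 78.9, 80, 90, 92]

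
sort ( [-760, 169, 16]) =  [-760, 16, 169]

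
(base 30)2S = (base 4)1120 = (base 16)58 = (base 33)2M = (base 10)88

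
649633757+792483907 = 1442117664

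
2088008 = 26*80308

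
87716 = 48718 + 38998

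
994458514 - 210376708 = 784081806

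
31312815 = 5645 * 5547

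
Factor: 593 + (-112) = 13^1*37^1 = 481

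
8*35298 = 282384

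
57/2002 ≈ 0.0285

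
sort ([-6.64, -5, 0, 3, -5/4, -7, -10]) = [-10, -7, -6.64, -5, -5/4, 0, 3]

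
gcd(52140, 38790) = 30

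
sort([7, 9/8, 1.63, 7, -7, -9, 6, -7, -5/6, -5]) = [-9, -7, -7, -5, -5/6, 9/8, 1.63, 6, 7, 7]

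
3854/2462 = 1 + 696/1231 ≈ 1.57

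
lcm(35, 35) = 35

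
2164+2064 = 4228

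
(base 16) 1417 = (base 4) 1100113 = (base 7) 20665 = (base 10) 5143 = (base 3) 21001111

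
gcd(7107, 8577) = 3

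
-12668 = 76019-88687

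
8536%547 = 331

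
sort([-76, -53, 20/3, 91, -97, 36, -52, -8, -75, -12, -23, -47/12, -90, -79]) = [-97, -90, -79, -76, -75, -53, -52, -23, -12, -8, -47/12, 20/3, 36, 91]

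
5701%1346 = 317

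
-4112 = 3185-7297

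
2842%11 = 4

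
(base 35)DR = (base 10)482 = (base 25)J7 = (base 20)142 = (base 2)111100010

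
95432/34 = 2806+14/17≈2806.82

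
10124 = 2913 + 7211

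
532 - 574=-42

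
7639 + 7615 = 15254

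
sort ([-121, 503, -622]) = [-622, -121, 503]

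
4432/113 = 39 + 25/113 ≈ 39.22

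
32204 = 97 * 332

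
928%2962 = 928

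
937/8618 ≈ 0.109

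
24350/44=553 + 9/22 ≈ 553.41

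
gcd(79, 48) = 1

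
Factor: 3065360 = 2^4*5^1*38317^1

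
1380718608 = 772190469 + 608528139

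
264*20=5280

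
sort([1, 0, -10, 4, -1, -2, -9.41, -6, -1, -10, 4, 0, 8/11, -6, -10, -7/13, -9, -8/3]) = [-10, -10, -10, -9.41, -9, -6, -6, -8/3, -2, -1, -1, -7/13, 0, 0, 8/11, 1, 4, 4]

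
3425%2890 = 535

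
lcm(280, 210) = 840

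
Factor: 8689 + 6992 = 3^1 * 5227^1 = 15681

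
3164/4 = 791 = 791.00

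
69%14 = 13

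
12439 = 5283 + 7156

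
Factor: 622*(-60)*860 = -1*2^5*3^1*5^2*43^1*311^1 = -32095200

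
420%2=0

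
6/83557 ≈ 0.0000718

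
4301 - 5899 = -1598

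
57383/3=19127 + 2/3 ≈ 19127.67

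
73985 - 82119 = -8134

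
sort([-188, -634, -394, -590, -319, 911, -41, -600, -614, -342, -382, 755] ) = [-634, -614, -600, -590, -394, -382, -342, -319, -188, -41, 755, 911] 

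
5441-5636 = -195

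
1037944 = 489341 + 548603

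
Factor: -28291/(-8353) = 19^1*1489^1*8353^(-1)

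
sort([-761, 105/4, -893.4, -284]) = [-893.4, -761, -284, 105/4]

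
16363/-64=-255 - 43/64≈-255.67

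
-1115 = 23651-24766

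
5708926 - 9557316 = -3848390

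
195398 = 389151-193753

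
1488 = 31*48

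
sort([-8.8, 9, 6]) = [-8.8, 6, 9]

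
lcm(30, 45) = 90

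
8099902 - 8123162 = -23260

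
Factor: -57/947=-1*3^1*19^1*947^(-1) 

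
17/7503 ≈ 0.00227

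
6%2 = 0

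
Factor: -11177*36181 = -1*97^1*373^1*11177^1 = -404395037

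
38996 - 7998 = 30998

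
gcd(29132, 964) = 4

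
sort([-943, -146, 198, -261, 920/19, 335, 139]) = [-943, -261, -146, 920/19, 139, 198, 335]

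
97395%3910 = 3555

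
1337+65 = 1402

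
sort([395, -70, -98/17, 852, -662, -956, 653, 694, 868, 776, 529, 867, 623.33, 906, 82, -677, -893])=[-956, -893, -677, -662, -70, -98/17, 82, 395, 529, 623.33, 653, 694, 776, 852, 867, 868, 906]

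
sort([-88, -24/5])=[-88, -24/5]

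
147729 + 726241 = 873970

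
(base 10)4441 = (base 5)120231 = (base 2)1000101011001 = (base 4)1011121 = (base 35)3lv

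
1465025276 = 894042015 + 570983261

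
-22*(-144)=3168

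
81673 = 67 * 1219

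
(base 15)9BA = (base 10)2200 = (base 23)43F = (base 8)4230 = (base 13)1003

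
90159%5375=4159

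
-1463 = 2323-3786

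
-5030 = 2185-7215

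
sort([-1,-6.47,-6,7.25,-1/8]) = [-6.47,-6,-1,-1/8,7.25]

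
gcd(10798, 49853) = 1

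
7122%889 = 10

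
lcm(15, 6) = 30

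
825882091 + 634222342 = 1460104433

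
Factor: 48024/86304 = 2^(-2)*3^1*23^1*31^(-1) = 69/124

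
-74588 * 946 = -70560248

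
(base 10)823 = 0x337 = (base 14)42b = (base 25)17n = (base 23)1ci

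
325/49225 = 13/1969 ≈ 0.00660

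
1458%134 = 118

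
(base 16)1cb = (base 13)294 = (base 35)d4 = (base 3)122000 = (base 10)459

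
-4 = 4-8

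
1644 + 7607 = 9251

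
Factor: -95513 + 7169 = -1 * 2^3 * 3^3 * 409^1 = -88344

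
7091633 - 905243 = 6186390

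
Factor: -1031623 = -1 * 1031623^1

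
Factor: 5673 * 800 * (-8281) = -1 * 2^5 * 3^1 * 5^2 * 7^2 * 13^2 * 31^1 * 61^1 = -37582490400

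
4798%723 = 460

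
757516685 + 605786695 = 1363303380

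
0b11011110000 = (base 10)1776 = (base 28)27c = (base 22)3eg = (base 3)2102210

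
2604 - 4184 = -1580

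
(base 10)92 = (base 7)161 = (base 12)78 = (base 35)2m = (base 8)134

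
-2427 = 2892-5319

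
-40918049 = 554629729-595547778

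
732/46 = 366/23 ≈ 15.91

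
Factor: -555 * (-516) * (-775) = -1 * 2^2 * 3^2 * 5^3 * 31^1 * 37^1 * 43^1 = -221944500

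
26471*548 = 14506108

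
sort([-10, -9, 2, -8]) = [-10, -9, -8, 2]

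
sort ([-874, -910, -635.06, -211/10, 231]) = [-910, -874, -635.06, -211/10, 231]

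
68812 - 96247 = -27435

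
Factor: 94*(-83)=-1*2^1*47^1*83^1=-7802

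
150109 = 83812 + 66297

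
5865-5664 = 201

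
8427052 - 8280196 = 146856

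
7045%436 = 69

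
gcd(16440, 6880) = 40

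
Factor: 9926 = 2^1*7^1*709^1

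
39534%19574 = 386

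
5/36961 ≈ 0.000135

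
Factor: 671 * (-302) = -1 * 2^1 * 11^1 * 61^1 * 151^1 = -202642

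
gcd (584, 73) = 73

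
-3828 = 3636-7464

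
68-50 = 18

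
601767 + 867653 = 1469420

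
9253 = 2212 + 7041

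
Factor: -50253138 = -1*2^1*3^2*13^1*19^1*89^1*127^1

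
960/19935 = 64/1329 ≈ 0.0482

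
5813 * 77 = 447601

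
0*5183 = 0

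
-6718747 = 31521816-38240563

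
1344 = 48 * 28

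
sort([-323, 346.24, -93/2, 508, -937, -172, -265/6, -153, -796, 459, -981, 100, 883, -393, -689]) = [-981, -937, -796, -689, -393, -323, -172, -153, -93/2, -265/6, 100, 346.24, 459, 508, 883]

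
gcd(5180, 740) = 740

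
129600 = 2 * 64800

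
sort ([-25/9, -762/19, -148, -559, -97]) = [-559, -148, -97, -762/19, -25/9]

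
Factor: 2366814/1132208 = 2^(-3) * 3^1 * 7^(-1) * 11^(-1) * 233^1 * 919^(-1) * 1693^1 = 1183407/566104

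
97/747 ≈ 0.130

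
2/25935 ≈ 0.0000771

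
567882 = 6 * 94647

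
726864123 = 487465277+239398846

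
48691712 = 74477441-25785729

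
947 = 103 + 844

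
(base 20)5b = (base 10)111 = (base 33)3c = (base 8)157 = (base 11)a1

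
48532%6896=260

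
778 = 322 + 456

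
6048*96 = 580608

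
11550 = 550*21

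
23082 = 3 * 7694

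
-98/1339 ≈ -0.0732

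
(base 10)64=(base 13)4c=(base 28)28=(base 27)2a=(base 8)100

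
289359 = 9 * 32151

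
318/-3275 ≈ -0.0971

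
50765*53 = 2690545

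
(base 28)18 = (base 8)44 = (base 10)36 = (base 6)100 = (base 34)12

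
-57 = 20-77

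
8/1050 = 4/525 ≈ 0.00762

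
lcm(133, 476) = 9044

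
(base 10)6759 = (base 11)5095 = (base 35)5i4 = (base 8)15147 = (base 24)bhf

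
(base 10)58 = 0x3a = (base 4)322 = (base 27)24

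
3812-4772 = -960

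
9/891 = 1/99 ≈ 0.0101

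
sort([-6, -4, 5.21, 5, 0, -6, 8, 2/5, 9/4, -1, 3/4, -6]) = [-6, -6, -6, -4, -1, 0, 2/5, 3/4, 9/4, 5, 5.21, 8]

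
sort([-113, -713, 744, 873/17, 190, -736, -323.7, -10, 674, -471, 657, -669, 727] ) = [-736, -713, -669, -471, -323.7, -113, -10, 873/17, 190, 657, 674, 727, 744] 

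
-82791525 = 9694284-92485809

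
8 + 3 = 11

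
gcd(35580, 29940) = 60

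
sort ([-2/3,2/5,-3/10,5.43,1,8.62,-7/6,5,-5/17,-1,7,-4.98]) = [-4.98,-7/6,-1,-2/3,-3/10,-5/17,2/5,1,5,5.43,7,8.62]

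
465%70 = 45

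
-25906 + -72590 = -98496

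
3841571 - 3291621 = 549950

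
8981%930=611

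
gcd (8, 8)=8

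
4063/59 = 68 + 51/59 ≈ 68.86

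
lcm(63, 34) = 2142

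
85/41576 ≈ 0.00204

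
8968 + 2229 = 11197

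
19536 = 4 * 4884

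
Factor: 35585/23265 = 3^(-2)*47^(-1)*647^1 = 647/423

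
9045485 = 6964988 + 2080497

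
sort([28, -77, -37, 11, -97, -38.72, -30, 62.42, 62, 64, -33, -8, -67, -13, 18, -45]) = [-97, -77, -67, -45, -38.72, -37, -33, -30, -13, -8, 11, 18, 28, 62, 62.42, 64]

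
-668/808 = -167/202 ≈ -0.827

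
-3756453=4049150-7805603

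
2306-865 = 1441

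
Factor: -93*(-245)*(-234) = -1*2^1*3^3*5^1*7^2*13^1*31^1 = -5331690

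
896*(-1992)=-1784832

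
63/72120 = 21/24040 ≈ 0.000874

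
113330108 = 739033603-625703495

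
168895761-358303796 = -189408035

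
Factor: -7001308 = -1 * 2^2 * 47^1 * 167^1 * 223^1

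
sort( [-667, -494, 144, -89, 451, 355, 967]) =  [-667, -494, -89, 144, 355, 451, 967]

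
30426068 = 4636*6563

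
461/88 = 5 + 21/88 ≈ 5.24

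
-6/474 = -1/79≈-0.0127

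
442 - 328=114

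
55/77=5/7 ≈ 0.714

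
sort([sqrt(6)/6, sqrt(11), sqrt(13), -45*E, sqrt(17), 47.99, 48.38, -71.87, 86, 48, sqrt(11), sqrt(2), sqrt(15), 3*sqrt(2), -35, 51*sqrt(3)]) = [-45*E, -71.87, -35, sqrt(6)/6, sqrt(2), sqrt(11), sqrt(11), sqrt(13), sqrt(15), sqrt(17), 3*sqrt(2), 47.99, 48, 48.38, 86, 51*sqrt(3)]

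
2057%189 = 167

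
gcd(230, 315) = 5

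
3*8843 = 26529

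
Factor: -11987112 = -1*2^3*3^1*37^1*13499^1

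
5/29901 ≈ 0.000167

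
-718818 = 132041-850859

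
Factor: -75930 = -1*2^1*3^1*5^1*2531^1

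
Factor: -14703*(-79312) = 2^4*3^1*13^2*29^1*4957^1 = 1166124336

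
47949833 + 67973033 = 115922866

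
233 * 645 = 150285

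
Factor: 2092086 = 2^1*3^2*71^1*1637^1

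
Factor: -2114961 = -1*3^1*587^1*1201^1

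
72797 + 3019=75816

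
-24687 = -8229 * 3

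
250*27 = 6750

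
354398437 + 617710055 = 972108492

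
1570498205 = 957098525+613399680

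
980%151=74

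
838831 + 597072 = 1435903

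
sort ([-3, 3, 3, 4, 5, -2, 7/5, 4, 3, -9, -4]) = [-9, -4, -3, -2, 7/5, 3, 3, 3, 4, 4, 5]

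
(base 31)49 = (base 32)45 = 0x85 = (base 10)133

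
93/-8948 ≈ -0.0104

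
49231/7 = 7033 = 7033.00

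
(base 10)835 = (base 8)1503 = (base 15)3aa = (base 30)rp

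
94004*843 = 79245372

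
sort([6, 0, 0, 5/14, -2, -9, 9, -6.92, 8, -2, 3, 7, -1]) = [-9, -6.92, -2, -2, -1, 0, 0, 5/14, 3, 6, 7, 8, 9]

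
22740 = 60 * 379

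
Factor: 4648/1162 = 2^2 = 4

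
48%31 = 17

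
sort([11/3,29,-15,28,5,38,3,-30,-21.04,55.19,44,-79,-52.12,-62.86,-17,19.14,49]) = [-79,-62.86,-52.12,-30,-21.04,-17,-15,3,11/3,5,19.14,28,29,38,44,49,55.19]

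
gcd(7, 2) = 1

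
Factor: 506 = 2^1*11^1*23^1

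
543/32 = 16 + 31/32 ≈ 16.97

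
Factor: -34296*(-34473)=2^3*3^2*1429^1*11491^1=1182286008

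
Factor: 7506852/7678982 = 2^1*3^1*83^1*773^ (-1)*4967^ (-1)*7537^1 = 3753426/3839491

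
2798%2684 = 114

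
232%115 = 2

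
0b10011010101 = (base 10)1237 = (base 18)3ed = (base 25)1oc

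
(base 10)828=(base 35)nn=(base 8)1474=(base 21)1i9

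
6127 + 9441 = 15568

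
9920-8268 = 1652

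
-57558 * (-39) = 2244762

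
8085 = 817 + 7268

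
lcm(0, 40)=0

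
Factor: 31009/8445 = 3^(-1)*5^(-1)*11^1*563^(-1)*2819^1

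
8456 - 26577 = -18121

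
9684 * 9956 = 96413904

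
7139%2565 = 2009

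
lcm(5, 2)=10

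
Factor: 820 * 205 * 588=2^4 * 3^1 * 5^2 * 7^2 * 41^2=98842800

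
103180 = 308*335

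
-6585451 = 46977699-53563150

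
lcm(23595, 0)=0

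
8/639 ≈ 0.0125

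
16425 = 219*75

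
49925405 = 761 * 65605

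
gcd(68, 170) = 34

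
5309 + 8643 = 13952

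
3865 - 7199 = -3334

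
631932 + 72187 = 704119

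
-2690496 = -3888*692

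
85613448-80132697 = 5480751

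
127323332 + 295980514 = 423303846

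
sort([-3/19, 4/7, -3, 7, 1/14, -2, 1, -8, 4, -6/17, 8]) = [-8, -3, -2, -6/17, -3/19, 1/14, 4/7, 1, 4, 7, 8]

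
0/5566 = 0 = 0.00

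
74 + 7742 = 7816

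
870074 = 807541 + 62533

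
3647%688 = 207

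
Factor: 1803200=2^6*5^2*7^2*23^1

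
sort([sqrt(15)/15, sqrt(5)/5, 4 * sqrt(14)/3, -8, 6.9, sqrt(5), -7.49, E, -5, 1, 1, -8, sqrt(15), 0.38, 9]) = [-8, -8, -7.49, -5, sqrt(15)/15, 0.38, sqrt(5)/5, 1, 1, sqrt(5), E, sqrt(15), 4 * sqrt(14)/3, 6.9, 9]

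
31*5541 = 171771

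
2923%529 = 278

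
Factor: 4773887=4773887^1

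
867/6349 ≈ 0.137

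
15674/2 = 7837 = 7837.00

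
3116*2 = 6232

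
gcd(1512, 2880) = 72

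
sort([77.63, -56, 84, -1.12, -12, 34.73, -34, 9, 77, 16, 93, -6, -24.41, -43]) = [-56, -43, -34, -24.41, -12, -6, -1.12, 9, 16, 34.73, 77, 77.63, 84, 93]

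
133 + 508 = 641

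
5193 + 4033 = 9226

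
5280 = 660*8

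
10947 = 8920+2027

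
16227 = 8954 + 7273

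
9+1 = 10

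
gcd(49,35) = 7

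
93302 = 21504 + 71798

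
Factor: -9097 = -1*11^1*827^1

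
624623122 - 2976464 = 621646658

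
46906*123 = 5769438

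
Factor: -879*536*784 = -1*2^7*3^1*7^2*67^1*293^1 = -369376896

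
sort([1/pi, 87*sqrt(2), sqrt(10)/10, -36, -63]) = [-63, -36, sqrt(10)/10, 1/pi, 87*sqrt(2)]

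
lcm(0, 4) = 0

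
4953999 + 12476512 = 17430511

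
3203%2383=820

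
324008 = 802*404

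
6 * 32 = 192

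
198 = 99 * 2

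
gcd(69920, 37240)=760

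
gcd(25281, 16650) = 9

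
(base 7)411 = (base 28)78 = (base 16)cc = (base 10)204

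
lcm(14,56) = 56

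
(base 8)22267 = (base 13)4380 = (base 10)9399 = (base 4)2102313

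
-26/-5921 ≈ 0.00439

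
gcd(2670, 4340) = 10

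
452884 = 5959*76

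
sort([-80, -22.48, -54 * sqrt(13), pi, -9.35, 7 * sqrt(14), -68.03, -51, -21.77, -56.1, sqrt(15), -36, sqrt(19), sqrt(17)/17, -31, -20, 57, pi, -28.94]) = [-54 * sqrt(13), -80, -68.03, -56.1, -51, -36, -31, -28.94, -22.48, -21.77, -20, -9.35, sqrt(17)/17, pi, pi, sqrt(15), sqrt(19), 7 * sqrt(14), 57]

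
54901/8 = 6862 + 5/8 ≈ 6862.63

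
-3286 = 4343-7629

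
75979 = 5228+70751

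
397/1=397=397.00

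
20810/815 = 4162/163 ≈ 25.53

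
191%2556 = 191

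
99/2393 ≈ 0.0414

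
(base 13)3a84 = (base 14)30b3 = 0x20c5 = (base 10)8389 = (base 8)20305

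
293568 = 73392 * 4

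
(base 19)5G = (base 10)111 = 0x6F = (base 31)3I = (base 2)1101111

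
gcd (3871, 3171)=7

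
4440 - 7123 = -2683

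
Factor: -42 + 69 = 3^3 = 27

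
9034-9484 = -450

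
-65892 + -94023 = -159915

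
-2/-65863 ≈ 0.0000304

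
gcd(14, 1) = 1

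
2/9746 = 1/4873 ≈ 0.000205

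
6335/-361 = -17-198/361≈-17.55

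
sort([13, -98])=[-98, 13]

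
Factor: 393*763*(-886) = -1*2^1*3^1*7^1*109^1*131^1*443^1 = -265675074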